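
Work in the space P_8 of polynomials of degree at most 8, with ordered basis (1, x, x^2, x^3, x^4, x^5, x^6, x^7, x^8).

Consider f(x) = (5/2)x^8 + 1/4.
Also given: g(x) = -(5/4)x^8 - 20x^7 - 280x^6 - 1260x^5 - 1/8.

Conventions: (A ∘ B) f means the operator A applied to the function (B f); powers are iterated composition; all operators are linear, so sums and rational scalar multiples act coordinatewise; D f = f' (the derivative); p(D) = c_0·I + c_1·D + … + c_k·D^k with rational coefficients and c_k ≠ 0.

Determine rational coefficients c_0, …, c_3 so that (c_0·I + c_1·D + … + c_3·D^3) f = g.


p(D) = -(1/2)·I − D − 2·D^2 − (3/2)·D^3, i.e. c_0 = -1/2, c_1 = -1, c_2 = -2, c_3 = -3/2

D^0 f = (5/2)x^8 + 1/4
D^1 f = 20x^7
D^2 f = 140x^6
D^3 f = 840x^5
matching coefficients of g against c_0 f + c_1 Df + … from the top degree down determines the c_i
solution: c_0 = -1/2, c_1 = -1, c_2 = -2, c_3 = -3/2


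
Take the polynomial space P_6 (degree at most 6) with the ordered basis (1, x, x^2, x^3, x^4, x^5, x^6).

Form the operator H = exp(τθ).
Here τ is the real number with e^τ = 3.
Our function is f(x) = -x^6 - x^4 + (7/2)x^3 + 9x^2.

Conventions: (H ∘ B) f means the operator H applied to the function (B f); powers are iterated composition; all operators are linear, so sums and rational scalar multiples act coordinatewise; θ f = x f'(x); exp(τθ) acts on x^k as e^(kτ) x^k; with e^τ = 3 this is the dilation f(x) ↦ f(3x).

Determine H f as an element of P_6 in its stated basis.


exp(τθ) x^k = e^(kτ) x^k; with e^τ = 3 this sends x^k to 3^k x^k
x^2 ↦ 9 x^2
x^3 ↦ 27 x^3
x^4 ↦ 81 x^4
x^6 ↦ 729 x^6
applying this coordinatewise to f: exp(τθ) f = -729x^6 - 81x^4 + (189/2)x^3 + 81x^2

the result is g(x) = -729x^6 - 81x^4 + (189/2)x^3 + 81x^2


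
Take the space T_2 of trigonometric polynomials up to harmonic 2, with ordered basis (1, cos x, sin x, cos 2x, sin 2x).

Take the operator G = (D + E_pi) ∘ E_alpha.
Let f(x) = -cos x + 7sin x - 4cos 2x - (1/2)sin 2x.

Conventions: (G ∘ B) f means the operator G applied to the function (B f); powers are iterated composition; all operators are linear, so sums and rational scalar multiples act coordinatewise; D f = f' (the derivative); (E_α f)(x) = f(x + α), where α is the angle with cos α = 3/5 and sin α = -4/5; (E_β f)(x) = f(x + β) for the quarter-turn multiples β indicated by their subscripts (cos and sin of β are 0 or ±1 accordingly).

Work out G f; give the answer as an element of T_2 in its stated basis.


E_alpha f = -(31/5)cos x + (17/5)sin x + (8/5)cos 2x - (37/10)sin 2x
D E_alpha f = (17/5)cos x + (31/5)sin x - (37/5)cos 2x - (16/5)sin 2x
E_pi E_alpha f = (31/5)cos x - (17/5)sin x + (8/5)cos 2x - (37/10)sin 2x
(D + E_pi) E_alpha f = (48/5)cos x + (14/5)sin x - (29/5)cos 2x - (69/10)sin 2x

the image equals g(x) = (48/5)cos x + (14/5)sin x - (29/5)cos 2x - (69/10)sin 2x


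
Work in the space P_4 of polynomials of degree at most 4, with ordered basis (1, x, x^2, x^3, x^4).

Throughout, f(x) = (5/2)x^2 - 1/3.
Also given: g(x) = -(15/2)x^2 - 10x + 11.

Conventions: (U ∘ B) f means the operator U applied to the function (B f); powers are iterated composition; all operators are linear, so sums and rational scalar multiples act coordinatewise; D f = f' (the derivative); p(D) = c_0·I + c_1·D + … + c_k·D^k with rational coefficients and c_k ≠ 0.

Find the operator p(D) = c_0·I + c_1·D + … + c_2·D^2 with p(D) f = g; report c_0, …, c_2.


p(D) = -3·I − 2·D + 2·D^2, i.e. c_0 = -3, c_1 = -2, c_2 = 2

D^0 f = (5/2)x^2 - 1/3
D^1 f = 5x
D^2 f = 5
matching coefficients of g against c_0 f + c_1 Df + … from the top degree down determines the c_i
solution: c_0 = -3, c_1 = -2, c_2 = 2


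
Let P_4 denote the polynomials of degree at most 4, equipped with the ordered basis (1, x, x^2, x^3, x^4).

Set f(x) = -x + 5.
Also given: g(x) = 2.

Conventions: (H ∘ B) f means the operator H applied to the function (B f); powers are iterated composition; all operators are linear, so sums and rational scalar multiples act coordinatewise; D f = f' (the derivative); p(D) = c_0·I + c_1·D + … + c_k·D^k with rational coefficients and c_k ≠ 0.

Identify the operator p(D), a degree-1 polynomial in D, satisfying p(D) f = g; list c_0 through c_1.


D^0 f = -x + 5
D^1 f = -1
matching coefficients of g against c_0 f + c_1 Df + … from the top degree down determines the c_i
solution: c_0 = 0, c_1 = -2

p(D) = -2·D, i.e. c_0 = 0, c_1 = -2


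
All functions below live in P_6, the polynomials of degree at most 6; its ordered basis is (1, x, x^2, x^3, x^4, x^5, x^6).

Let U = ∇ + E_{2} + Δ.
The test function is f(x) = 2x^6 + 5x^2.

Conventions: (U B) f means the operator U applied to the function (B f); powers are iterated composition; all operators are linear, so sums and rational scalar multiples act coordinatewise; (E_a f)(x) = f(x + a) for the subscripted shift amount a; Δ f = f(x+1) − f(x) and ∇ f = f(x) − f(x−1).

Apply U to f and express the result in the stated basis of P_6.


∇ f = 12x^5 - 30x^4 + 40x^3 - 30x^2 + 22x - 7
E_{2} f = 2x^6 + 24x^5 + 120x^4 + 320x^3 + 485x^2 + 404x + 148
Δ f = 12x^5 + 30x^4 + 40x^3 + 30x^2 + 22x + 7
(∇ + E_{2} + Δ) f = 2x^6 + 48x^5 + 120x^4 + 400x^3 + 485x^2 + 448x + 148

the result is g(x) = 2x^6 + 48x^5 + 120x^4 + 400x^3 + 485x^2 + 448x + 148


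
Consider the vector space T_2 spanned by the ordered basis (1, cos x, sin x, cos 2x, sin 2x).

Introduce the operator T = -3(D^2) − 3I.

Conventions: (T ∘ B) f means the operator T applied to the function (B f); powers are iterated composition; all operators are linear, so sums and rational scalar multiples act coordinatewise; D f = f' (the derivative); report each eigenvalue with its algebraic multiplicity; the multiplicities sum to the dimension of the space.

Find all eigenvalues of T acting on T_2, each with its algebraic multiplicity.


image of 1: -3
image of cos x: 0
image of sin x: 0
image of cos 2x: 9cos 2x
image of sin 2x: 9sin 2x
the matrix is diagonal; its diagonal is (-3, 0, 0, 9, 9)
for a triangular matrix the eigenvalues are the diagonal entries, with algebraic multiplicity their repetition count

λ = -3 (multiplicity 1), λ = 0 (multiplicity 2), λ = 9 (multiplicity 2)


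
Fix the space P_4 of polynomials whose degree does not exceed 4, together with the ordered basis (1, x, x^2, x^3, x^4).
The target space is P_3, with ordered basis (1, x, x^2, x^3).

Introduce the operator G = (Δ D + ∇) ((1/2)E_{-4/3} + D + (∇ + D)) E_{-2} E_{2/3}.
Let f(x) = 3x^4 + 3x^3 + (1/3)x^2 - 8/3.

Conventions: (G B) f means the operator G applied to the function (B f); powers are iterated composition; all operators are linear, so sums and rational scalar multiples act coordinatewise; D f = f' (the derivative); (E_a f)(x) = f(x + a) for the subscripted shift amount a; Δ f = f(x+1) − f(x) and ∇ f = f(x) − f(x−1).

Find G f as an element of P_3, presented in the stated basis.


the result is g(x) = 6x^3 + (147/2)x^2 - (463/6)x + 98

E_{2/3} f = 3x^4 + 11x^3 + (43/3)x^2 + 8x - 28/27
E_{-2} E_{2/3} f = 3x^4 - 13x^3 + (61/3)x^2 - (40/3)x + 8/27
E_{-4/3} (E_{-2} E_{2/3}) f = 3x^4 - 29x^3 + (313/3)x^2 - (496/3)x + 2552/27
((1/2)E_{-4/3}) (E_{-2} E_{2/3}) f = (3/2)x^4 - (29/2)x^3 + (313/6)x^2 - (248/3)x + 1276/27
D (E_{-2} E_{2/3}) f = 12x^3 - 39x^2 + (122/3)x - 40/3
∇ (E_{-2} E_{2/3}) f = 12x^3 - 57x^2 + (275/3)x - 149/3
D (E_{-2} E_{2/3}) f = 12x^3 - 39x^2 + (122/3)x - 40/3
(∇ + D) (E_{-2} E_{2/3}) f = 24x^3 - 96x^2 + (397/3)x - 63
((1/2)E_{-4/3} + D + (∇ + D)) (E_{-2} E_{2/3}) f = (3/2)x^4 + (43/2)x^3 - (497/6)x^2 + (271/3)x - 785/27
D ((1/2)E_{-4/3} + D + (∇ + D)) (E_{-2} E_{2/3}) f = 6x^3 + (129/2)x^2 - (497/3)x + 271/3
Δ D ((1/2)E_{-4/3} + D + (∇ + D)) (E_{-2} E_{2/3}) f = 18x^2 + 147x - 571/6
∇ ((1/2)E_{-4/3} + D + (∇ + D)) (E_{-2} E_{2/3}) f = 6x^3 + (111/2)x^2 - (1345/6)x + 1159/6
(Δ D + ∇) ((1/2)E_{-4/3} + D + (∇ + D)) (E_{-2} E_{2/3}) f = 6x^3 + (147/2)x^2 - (463/6)x + 98


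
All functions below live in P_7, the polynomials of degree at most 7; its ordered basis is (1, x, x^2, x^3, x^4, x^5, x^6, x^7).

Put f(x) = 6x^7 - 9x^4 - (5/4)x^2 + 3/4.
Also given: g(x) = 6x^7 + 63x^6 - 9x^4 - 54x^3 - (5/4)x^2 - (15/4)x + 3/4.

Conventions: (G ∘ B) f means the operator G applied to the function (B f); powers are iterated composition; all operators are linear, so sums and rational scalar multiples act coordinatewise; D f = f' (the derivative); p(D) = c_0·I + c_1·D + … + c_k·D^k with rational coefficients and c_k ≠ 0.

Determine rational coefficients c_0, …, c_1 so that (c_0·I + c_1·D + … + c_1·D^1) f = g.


c_0 = 1, c_1 = 3/2

D^0 f = 6x^7 - 9x^4 - (5/4)x^2 + 3/4
D^1 f = 42x^6 - 36x^3 - (5/2)x
matching coefficients of g against c_0 f + c_1 Df + … from the top degree down determines the c_i
solution: c_0 = 1, c_1 = 3/2


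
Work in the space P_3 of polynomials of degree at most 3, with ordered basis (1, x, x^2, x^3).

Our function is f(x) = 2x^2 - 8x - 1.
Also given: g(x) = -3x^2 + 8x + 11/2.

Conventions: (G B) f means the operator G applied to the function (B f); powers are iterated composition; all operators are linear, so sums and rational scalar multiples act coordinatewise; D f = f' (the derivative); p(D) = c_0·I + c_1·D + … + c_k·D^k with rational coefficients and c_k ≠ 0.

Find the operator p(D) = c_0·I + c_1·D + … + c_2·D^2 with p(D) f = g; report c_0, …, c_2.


p(D) = -(3/2)·I − D − D^2, i.e. c_0 = -3/2, c_1 = -1, c_2 = -1

D^0 f = 2x^2 - 8x - 1
D^1 f = 4x - 8
D^2 f = 4
matching coefficients of g against c_0 f + c_1 Df + … from the top degree down determines the c_i
solution: c_0 = -3/2, c_1 = -1, c_2 = -1


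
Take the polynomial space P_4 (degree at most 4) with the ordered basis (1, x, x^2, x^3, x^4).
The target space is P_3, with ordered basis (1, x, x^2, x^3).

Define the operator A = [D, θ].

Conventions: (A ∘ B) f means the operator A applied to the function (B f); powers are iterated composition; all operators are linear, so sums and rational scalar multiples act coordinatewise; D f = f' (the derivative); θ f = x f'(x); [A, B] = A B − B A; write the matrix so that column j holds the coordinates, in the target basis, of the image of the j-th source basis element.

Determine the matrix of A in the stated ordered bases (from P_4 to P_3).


image of 1: 0
image of x: 1
image of x^2: 2x
image of x^3: 3x^2
image of x^4: 4x^3
each image's coordinates form column j of the matrix

the matrix is [[0, 1, 0, 0, 0]; [0, 0, 2, 0, 0]; [0, 0, 0, 3, 0]; [0, 0, 0, 0, 4]] (rows listed top to bottom)


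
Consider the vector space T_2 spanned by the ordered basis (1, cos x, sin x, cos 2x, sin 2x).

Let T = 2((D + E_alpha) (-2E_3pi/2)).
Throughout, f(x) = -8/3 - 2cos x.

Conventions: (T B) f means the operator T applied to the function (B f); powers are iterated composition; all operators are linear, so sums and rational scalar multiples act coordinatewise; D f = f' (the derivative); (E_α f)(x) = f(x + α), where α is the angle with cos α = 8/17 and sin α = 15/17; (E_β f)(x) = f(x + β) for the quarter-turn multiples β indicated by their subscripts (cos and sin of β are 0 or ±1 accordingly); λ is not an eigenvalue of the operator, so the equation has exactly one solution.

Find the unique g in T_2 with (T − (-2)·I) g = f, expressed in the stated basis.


write g with unknown coordinates in the stated basis and equate coefficients in (T − (-2)·I) g = f
solving from the highest basis element down gives g = 4/3 + (47/145)cos x - (16/145)sin x
check: T g = -16/3 - (384/145)cos x + (32/145)sin x
so T g − (-2)·g = -8/3 - 2cos x = f ✓

the result is g(x) = 4/3 + (47/145)cos x - (16/145)sin x


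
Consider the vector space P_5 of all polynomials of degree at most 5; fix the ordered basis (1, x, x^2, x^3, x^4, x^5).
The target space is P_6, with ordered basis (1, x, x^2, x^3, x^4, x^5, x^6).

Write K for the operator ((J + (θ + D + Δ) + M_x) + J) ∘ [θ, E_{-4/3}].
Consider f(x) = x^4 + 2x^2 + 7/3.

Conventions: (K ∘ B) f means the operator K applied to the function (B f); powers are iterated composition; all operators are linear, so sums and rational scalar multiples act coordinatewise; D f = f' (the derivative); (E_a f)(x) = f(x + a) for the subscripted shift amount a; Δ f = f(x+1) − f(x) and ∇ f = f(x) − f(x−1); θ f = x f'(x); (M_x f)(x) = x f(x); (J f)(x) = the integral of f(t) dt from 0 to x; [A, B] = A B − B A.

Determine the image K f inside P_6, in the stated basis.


g(x) = 8x^4 - (176/9)x^3 + (512/9)x^2 - (2560/27)x + 464/9

E_{-4/3} f = x^4 - (16/3)x^3 + (38/3)x^2 - (400/27)x + 733/81
θ E_{-4/3} f = 4x^4 - 16x^3 + (76/3)x^2 - (400/27)x
θ f = 4x^4 + 4x^2
E_{-4/3} θ f = 4x^4 - (64/3)x^3 + (140/3)x^2 - (1312/27)x + 1600/81
[θ, E_{-4/3}] f = (16/3)x^3 - (64/3)x^2 + (304/9)x - 1600/81
J [θ, E_{-4/3}] f = (4/3)x^4 - (64/9)x^3 + (152/9)x^2 - (1600/81)x
θ [θ, E_{-4/3}] f = 16x^3 - (128/3)x^2 + (304/9)x
D [θ, E_{-4/3}] f = 16x^2 - (128/3)x + 304/9
Δ [θ, E_{-4/3}] f = 16x^2 - (80/3)x + 160/9
(θ + D + Δ) [θ, E_{-4/3}] f = 16x^3 - (32/3)x^2 - (320/9)x + 464/9
M_x [θ, E_{-4/3}] f = (16/3)x^4 - (64/3)x^3 + (304/9)x^2 - (1600/81)x
(J + (θ + D + Δ) + M_x) [θ, E_{-4/3}] f = (20/3)x^4 - (112/9)x^3 + 40x^2 - (6080/81)x + 464/9
J [θ, E_{-4/3}] f = (4/3)x^4 - (64/9)x^3 + (152/9)x^2 - (1600/81)x
((J + (θ + D + Δ) + M_x) + J) [θ, E_{-4/3}] f = 8x^4 - (176/9)x^3 + (512/9)x^2 - (2560/27)x + 464/9


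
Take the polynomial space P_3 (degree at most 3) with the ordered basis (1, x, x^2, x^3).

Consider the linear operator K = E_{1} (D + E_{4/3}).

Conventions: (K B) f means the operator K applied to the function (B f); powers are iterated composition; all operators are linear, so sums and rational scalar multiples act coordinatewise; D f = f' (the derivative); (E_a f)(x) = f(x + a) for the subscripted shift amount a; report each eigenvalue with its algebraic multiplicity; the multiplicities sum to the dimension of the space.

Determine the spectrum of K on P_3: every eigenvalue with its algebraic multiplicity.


λ = 1 (multiplicity 4)

image of 1: 1
image of x: x + 10/3
image of x^2: x^2 + (20/3)x + 67/9
image of x^3: x^3 + 10x^2 + (67/3)x + 424/27
the matrix is upper triangular; its diagonal is (1, 1, 1, 1)
for a triangular matrix the eigenvalues are the diagonal entries, with algebraic multiplicity their repetition count


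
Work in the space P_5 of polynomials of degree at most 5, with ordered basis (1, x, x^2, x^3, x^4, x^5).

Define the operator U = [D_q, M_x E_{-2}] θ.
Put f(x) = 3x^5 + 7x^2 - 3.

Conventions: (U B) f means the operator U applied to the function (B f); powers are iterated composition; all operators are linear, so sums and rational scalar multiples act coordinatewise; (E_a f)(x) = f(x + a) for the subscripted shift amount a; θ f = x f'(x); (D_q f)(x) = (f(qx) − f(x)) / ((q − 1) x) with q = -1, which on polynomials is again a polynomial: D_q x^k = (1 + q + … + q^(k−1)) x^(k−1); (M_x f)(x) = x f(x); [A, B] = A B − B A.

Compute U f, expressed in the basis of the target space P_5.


the image equals g(x) = -15x^5 - 30x^4 - 360x^3 - 706x^2 - 240x - 424

θ f = 15x^5 + 14x^2
E_{-2} θ f = 15x^5 - 150x^4 + 600x^3 - 1186x^2 + 1144x - 424
M_x E_{-2} θ f = 15x^6 - 150x^5 + 600x^4 - 1186x^3 + 1144x^2 - 424x
D_q (M_x E_{-2}) θ f = -150x^4 - 1186x^2 - 424
D_q θ f = 15x^4
E_{-2} D_q θ f = 15x^4 - 120x^3 + 360x^2 - 480x + 240
M_x E_{-2} D_q θ f = 15x^5 - 120x^4 + 360x^3 - 480x^2 + 240x
[D_q, M_x E_{-2}] θ f = -15x^5 - 30x^4 - 360x^3 - 706x^2 - 240x - 424


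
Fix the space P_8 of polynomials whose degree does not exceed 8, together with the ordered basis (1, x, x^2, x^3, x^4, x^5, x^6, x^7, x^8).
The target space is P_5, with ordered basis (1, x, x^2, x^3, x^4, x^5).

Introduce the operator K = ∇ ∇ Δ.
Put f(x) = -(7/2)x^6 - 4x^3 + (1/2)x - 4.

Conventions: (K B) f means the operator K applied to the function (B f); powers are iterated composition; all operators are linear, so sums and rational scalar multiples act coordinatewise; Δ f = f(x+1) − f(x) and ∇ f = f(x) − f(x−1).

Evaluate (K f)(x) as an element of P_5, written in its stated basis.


Δ f = -21x^5 - (105/2)x^4 - 70x^3 - (129/2)x^2 - 33x - 7
∇ Δ f = -105x^4 - 105x^2 - 24x - 7
∇ ∇ Δ f = -420x^3 + 630x^2 - 630x + 186

g(x) = -420x^3 + 630x^2 - 630x + 186


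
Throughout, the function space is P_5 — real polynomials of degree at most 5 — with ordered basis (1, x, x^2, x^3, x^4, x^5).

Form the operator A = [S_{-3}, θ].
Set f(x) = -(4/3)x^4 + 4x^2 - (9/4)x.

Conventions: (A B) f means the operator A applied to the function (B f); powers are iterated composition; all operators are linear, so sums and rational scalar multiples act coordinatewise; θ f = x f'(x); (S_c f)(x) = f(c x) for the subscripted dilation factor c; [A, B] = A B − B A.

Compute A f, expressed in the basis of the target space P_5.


the image equals g(x) = 0

θ f = -(16/3)x^4 + 8x^2 - (9/4)x
S_{-3} θ f = -432x^4 + 72x^2 + (27/4)x
S_{-3} f = -108x^4 + 36x^2 + (27/4)x
θ S_{-3} f = -432x^4 + 72x^2 + (27/4)x
[S_{-3}, θ] f = 0


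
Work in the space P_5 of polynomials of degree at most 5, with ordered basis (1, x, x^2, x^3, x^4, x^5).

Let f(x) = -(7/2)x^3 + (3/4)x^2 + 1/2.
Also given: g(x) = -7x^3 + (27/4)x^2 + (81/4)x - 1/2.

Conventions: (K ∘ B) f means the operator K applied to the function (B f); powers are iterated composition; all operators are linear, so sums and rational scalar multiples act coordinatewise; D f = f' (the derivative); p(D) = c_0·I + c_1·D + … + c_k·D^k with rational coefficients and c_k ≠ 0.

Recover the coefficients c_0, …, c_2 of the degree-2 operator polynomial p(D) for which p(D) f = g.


D^0 f = -(7/2)x^3 + (3/4)x^2 + 1/2
D^1 f = -(21/2)x^2 + (3/2)x
D^2 f = -21x + 3/2
matching coefficients of g against c_0 f + c_1 Df + … from the top degree down determines the c_i
solution: c_0 = 2, c_1 = -1/2, c_2 = -1

p(D) = 2·I − (1/2)·D − D^2, i.e. c_0 = 2, c_1 = -1/2, c_2 = -1


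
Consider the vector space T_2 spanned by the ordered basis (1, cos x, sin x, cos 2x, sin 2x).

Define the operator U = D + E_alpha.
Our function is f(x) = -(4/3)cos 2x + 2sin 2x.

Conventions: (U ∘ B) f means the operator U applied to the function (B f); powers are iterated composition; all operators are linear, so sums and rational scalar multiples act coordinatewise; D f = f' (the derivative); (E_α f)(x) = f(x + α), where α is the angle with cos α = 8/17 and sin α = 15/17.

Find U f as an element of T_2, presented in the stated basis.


g(x) = (5552/867)cos 2x + (2306/867)sin 2x

D f = 4cos 2x + (8/3)sin 2x
E_alpha f = (2084/867)cos 2x - (2/289)sin 2x
(D + E_alpha) f = (5552/867)cos 2x + (2306/867)sin 2x


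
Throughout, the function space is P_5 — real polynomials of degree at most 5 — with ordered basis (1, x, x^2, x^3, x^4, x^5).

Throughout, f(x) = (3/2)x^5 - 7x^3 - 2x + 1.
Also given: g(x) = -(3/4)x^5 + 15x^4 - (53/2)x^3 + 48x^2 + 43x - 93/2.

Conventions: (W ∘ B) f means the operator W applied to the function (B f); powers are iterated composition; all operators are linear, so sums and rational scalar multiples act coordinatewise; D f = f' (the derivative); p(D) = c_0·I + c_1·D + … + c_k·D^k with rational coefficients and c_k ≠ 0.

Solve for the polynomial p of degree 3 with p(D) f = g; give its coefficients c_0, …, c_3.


D^0 f = (3/2)x^5 - 7x^3 - 2x + 1
D^1 f = (15/2)x^4 - 21x^2 - 2
D^2 f = 30x^3 - 42x
D^3 f = 90x^2 - 42
matching coefficients of g against c_0 f + c_1 Df + … from the top degree down determines the c_i
solution: c_0 = -1/2, c_1 = 2, c_2 = -1, c_3 = 1

p(D) = -(1/2)·I + 2·D − D^2 + D^3, i.e. c_0 = -1/2, c_1 = 2, c_2 = -1, c_3 = 1


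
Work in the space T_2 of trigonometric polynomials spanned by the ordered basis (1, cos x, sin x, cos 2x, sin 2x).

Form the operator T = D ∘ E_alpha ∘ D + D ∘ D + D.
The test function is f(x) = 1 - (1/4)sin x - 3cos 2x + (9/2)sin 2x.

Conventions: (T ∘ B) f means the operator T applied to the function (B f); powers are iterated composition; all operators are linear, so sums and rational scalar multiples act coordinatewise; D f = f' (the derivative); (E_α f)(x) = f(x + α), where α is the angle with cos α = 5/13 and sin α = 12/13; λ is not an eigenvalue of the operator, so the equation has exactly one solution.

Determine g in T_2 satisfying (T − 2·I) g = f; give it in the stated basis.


the result is g(x) = -1/2 + (1/596)cos x + (11/149)sin x + (2253/1832)cos 2x - (1995/1832)sin 2x

write g with unknown coordinates in the stated basis and equate coefficients in (T − 2·I) g = f
solving from the highest basis element down gives g = -1/2 + (1/596)cos x + (11/149)sin x + (2253/1832)cos 2x - (1995/1832)sin 2x
check: T g = (1/298)cos x - (61/596)sin x - (495/916)cos 2x + (2127/916)sin 2x
so T g − 2·g = 1 - (1/4)sin x - 3cos 2x + (9/2)sin 2x = f ✓


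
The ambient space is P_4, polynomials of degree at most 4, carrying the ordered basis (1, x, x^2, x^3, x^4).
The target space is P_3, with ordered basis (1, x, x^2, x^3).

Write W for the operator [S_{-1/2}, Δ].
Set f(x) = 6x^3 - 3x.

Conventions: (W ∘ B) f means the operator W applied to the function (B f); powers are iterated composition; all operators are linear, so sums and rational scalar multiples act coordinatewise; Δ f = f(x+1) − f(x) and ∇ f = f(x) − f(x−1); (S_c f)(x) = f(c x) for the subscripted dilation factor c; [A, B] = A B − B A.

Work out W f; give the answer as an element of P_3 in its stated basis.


the image equals g(x) = (27/4)x^2 - (27/4)x + 9/4

Δ f = 18x^2 + 18x + 3
S_{-1/2} Δ f = (9/2)x^2 - 9x + 3
S_{-1/2} f = -(3/4)x^3 + (3/2)x
Δ S_{-1/2} f = -(9/4)x^2 - (9/4)x + 3/4
[S_{-1/2}, Δ] f = (27/4)x^2 - (27/4)x + 9/4


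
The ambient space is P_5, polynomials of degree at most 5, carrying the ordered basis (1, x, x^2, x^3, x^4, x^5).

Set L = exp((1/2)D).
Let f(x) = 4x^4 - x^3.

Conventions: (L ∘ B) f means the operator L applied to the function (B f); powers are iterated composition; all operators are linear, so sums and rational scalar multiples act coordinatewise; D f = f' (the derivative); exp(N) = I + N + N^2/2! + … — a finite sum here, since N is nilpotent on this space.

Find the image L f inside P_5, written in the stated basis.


order-1 term: 8x^3 - (3/2)x^2
order-2 term: 6x^2 - (3/4)x
order-3 term: 2x - 1/8
order-4 term: 1/4
the series for exp((1/2)D) f terminates at order 4
exp((1/2)D) f = 4x^4 + 7x^3 + (9/2)x^2 + (5/4)x + 1/8

the result is g(x) = 4x^4 + 7x^3 + (9/2)x^2 + (5/4)x + 1/8


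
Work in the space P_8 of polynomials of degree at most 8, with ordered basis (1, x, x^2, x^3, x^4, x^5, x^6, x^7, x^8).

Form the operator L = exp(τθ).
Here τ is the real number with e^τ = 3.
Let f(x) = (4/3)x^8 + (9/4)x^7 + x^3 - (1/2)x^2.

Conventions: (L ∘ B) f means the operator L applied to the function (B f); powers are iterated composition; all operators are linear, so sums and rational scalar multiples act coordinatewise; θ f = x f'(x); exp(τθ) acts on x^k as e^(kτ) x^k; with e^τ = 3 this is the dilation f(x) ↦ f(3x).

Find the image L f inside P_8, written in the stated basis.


the image equals g(x) = 8748x^8 + (19683/4)x^7 + 27x^3 - (9/2)x^2

exp(τθ) x^k = e^(kτ) x^k; with e^τ = 3 this sends x^k to 3^k x^k
x^2 ↦ 9 x^2
x^3 ↦ 27 x^3
x^7 ↦ 2187 x^7
x^8 ↦ 6561 x^8
applying this coordinatewise to f: exp(τθ) f = 8748x^8 + (19683/4)x^7 + 27x^3 - (9/2)x^2


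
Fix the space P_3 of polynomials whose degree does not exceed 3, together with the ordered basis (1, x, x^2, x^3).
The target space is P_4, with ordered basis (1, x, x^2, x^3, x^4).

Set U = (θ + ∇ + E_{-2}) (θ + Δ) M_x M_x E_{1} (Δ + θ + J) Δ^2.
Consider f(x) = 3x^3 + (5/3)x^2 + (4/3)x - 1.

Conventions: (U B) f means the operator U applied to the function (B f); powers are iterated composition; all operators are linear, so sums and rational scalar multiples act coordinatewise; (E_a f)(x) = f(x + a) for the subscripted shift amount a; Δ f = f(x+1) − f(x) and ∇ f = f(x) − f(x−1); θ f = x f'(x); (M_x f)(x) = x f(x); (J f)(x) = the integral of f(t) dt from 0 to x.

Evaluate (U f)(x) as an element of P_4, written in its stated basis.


the result is g(x) = 180x^4 + 688x^3 + 1100x^2 + 828x - 48

Δ f = 9x^2 + (37/3)x + 6
Δ Δ f = 18x + 64/3
Δ Δ^2 f = 18
θ Δ^2 f = 18x
J Δ^2 f = 9x^2 + (64/3)x
(Δ + θ + J) Δ^2 f = 9x^2 + (118/3)x + 18
E_{1} (Δ + θ + J) Δ^2 f = 9x^2 + (172/3)x + 199/3
M_x E_{1} (Δ + θ + J) Δ^2 f = 9x^3 + (172/3)x^2 + (199/3)x
M_x M_x E_{1} (Δ + θ + J) Δ^2 f = 9x^4 + (172/3)x^3 + (199/3)x^2
θ (M_x M_x E_{1} (Δ + θ + J)) Δ^2 f = 36x^4 + 172x^3 + (398/3)x^2
Δ (M_x M_x E_{1} (Δ + θ + J)) Δ^2 f = 36x^3 + 226x^2 + (1022/3)x + 398/3
(θ + Δ) (M_x M_x E_{1} (Δ + θ + J)) Δ^2 f = 36x^4 + 208x^3 + (1076/3)x^2 + (1022/3)x + 398/3
θ (θ + Δ) (M_x M_x E_{1} (Δ + θ + J)) Δ^2 f = 144x^4 + 624x^3 + (2152/3)x^2 + (1022/3)x
∇ (θ + Δ) (M_x M_x E_{1} (Δ + θ + J)) Δ^2 f = 144x^3 + 408x^2 + (712/3)x + 154
E_{-2} (θ + Δ) (M_x M_x E_{1} (Δ + θ + J)) Δ^2 f = 36x^4 - 80x^3 - (76/3)x^2 + 250x - 202
(θ + ∇ + E_{-2}) (θ + Δ) (M_x M_x E_{1} (Δ + θ + J)) Δ^2 f = 180x^4 + 688x^3 + 1100x^2 + 828x - 48


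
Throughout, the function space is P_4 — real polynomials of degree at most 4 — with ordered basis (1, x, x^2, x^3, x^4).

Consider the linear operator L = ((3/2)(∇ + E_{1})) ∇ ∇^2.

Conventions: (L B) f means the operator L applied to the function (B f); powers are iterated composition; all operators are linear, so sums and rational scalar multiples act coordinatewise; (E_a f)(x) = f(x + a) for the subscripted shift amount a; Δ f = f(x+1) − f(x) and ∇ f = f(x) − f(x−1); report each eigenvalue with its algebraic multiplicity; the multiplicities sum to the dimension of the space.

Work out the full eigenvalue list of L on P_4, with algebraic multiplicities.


image of 1: 0
image of x: 0
image of x^2: 0
image of x^3: 9
image of x^4: 36x + 18
the matrix is upper triangular; its diagonal is (0, 0, 0, 0, 0)
for a triangular matrix the eigenvalues are the diagonal entries, with algebraic multiplicity their repetition count

λ = 0 (multiplicity 5)


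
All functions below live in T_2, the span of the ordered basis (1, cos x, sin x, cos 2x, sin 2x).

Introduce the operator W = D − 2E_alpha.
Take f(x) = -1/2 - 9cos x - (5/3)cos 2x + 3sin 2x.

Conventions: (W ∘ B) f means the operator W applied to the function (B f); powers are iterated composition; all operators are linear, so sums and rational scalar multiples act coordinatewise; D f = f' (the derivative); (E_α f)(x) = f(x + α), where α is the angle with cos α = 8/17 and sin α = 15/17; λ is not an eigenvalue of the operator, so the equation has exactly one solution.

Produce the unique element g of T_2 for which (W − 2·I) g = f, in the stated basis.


the image equals g(x) = 1/8 + (450/157)cos x + (117/157)sin x + (199/390)cos 2x - (1397/390)sin 2x

write g with unknown coordinates in the stated basis and equate coefficients in (W − 2·I) g = f
solving from the highest basis element down gives g = 1/8 + (450/157)cos x + (117/157)sin x + (199/390)cos 2x - (1397/390)sin 2x
check: W g = -1/4 - (513/157)cos x + (234/157)sin x - (42/65)cos 2x - (812/195)sin 2x
so W g − 2·g = -1/2 - 9cos x - (5/3)cos 2x + 3sin 2x = f ✓


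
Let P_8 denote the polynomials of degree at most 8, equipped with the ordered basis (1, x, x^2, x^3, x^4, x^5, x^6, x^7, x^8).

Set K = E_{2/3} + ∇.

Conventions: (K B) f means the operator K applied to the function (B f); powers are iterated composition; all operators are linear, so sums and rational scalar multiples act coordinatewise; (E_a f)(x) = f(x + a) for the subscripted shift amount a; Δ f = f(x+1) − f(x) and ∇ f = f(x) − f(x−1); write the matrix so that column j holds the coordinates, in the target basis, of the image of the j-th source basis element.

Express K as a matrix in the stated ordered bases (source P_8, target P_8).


the matrix is [[1, 5/3, -5/9, 35/27, -65/81, 275/243, -665/729, 2315/2187, -6305/6561]; [0, 1, 10/3, -5/3, 140/27, -325/81, 550/81, -4655/729, 18520/2187]; [0, 0, 1, 5, -10/3, 350/27, -325/27, 1925/81, -18620/729]; [0, 0, 0, 1, 20/3, -50/9, 700/27, -2275/81, 15400/243]; [0, 0, 0, 0, 1, 25/3, -25/3, 1225/27, -4550/81]; [0, 0, 0, 0, 0, 1, 10, -35/3, 1960/27]; [0, 0, 0, 0, 0, 0, 1, 35/3, -140/9]; [0, 0, 0, 0, 0, 0, 0, 1, 40/3]; [0, 0, 0, 0, 0, 0, 0, 0, 1]] (rows listed top to bottom)

image of 1: 1
image of x: x + 5/3
image of x^2: x^2 + (10/3)x - 5/9
image of x^3: x^3 + 5x^2 - (5/3)x + 35/27
image of x^4: x^4 + (20/3)x^3 - (10/3)x^2 + (140/27)x - 65/81
image of x^5: x^5 + (25/3)x^4 - (50/9)x^3 + (350/27)x^2 - (325/81)x + 275/243
image of x^6: x^6 + 10x^5 - (25/3)x^4 + (700/27)x^3 - (325/27)x^2 + (550/81)x - 665/729
image of x^7: x^7 + (35/3)x^6 - (35/3)x^5 + (1225/27)x^4 - (2275/81)x^3 + (1925/81)x^2 - (4655/729)x + 2315/2187
image of x^8: x^8 + (40/3)x^7 - (140/9)x^6 + (1960/27)x^5 - (4550/81)x^4 + (15400/243)x^3 - (18620/729)x^2 + (18520/2187)x - 6305/6561
each image's coordinates form column j of the matrix


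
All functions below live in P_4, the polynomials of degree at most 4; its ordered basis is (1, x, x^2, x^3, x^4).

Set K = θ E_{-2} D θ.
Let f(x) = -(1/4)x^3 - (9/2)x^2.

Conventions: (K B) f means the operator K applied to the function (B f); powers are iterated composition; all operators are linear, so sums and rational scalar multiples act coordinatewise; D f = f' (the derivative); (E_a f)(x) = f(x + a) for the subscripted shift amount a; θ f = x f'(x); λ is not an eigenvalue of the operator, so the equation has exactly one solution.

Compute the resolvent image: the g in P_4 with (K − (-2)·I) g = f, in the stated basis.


g(x) = -(1/8)x^3 - (9/8)x^2

write g with unknown coordinates in the stated basis and equate coefficients in (K − (-2)·I) g = f
solving from the highest basis element down gives g = -(1/8)x^3 - (9/8)x^2
check: K g = -(9/4)x^2
so K g − (-2)·g = -(1/4)x^3 - (9/2)x^2 = f ✓


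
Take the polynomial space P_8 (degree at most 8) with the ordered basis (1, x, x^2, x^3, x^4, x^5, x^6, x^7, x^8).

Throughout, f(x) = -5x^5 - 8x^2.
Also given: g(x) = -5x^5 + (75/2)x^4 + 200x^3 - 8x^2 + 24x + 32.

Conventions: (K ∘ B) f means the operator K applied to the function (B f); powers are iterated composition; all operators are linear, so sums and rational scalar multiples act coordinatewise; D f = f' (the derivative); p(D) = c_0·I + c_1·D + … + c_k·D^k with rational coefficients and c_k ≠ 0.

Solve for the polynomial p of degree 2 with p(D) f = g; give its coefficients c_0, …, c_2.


D^0 f = -5x^5 - 8x^2
D^1 f = -25x^4 - 16x
D^2 f = -100x^3 - 16
matching coefficients of g against c_0 f + c_1 Df + … from the top degree down determines the c_i
solution: c_0 = 1, c_1 = -3/2, c_2 = -2

p(D) = I − (3/2)·D − 2·D^2, i.e. c_0 = 1, c_1 = -3/2, c_2 = -2


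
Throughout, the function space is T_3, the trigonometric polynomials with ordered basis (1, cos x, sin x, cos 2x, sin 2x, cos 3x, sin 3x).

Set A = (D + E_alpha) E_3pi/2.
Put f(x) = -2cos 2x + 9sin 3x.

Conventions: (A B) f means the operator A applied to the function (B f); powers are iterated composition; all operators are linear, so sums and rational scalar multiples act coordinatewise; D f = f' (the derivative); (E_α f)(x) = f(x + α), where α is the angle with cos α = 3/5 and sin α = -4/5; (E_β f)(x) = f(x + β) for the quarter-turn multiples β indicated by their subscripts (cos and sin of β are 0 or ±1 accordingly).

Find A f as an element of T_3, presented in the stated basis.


g(x) = -(14/25)cos 2x - (52/25)sin 2x - (1053/125)cos 3x - (2979/125)sin 3x

E_3pi/2 f = 2cos 2x + 9cos 3x
D E_3pi/2 f = -4sin 2x - 27sin 3x
E_alpha E_3pi/2 f = -(14/25)cos 2x + (48/25)sin 2x - (1053/125)cos 3x + (396/125)sin 3x
(D + E_alpha) E_3pi/2 f = -(14/25)cos 2x - (52/25)sin 2x - (1053/125)cos 3x - (2979/125)sin 3x


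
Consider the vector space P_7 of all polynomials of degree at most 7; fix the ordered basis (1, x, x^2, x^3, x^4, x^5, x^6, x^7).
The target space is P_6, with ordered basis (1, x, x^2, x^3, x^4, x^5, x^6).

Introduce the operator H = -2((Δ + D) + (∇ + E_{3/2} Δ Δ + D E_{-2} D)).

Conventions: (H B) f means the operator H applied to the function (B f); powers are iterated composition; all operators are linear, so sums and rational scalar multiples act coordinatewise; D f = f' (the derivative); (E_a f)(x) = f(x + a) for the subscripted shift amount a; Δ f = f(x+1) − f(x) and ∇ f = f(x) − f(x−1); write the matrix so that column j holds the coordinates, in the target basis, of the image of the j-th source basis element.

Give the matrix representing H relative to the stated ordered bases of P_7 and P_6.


image of 1: 0
image of x: -6
image of x^2: -12x - 8
image of x^3: -18x^2 - 24x - 10
image of x^4: -24x^3 - 48x^2 - 40x - 250
image of x^5: -30x^4 - 80x^3 - 100x^2 - 1250x - 359
image of x^6: -36x^5 - 120x^4 - 200x^3 - 3750x^2 - 2154x - 14731/4
image of x^7: -42x^6 - 168x^5 - 350x^4 - 8750x^3 - 7539x^2 - (103117/4)x - 62213/8
each image's coordinates form column j of the matrix

the matrix is [[0, -6, -8, -10, -250, -359, -14731/4, -62213/8]; [0, 0, -12, -24, -40, -1250, -2154, -103117/4]; [0, 0, 0, -18, -48, -100, -3750, -7539]; [0, 0, 0, 0, -24, -80, -200, -8750]; [0, 0, 0, 0, 0, -30, -120, -350]; [0, 0, 0, 0, 0, 0, -36, -168]; [0, 0, 0, 0, 0, 0, 0, -42]] (rows listed top to bottom)


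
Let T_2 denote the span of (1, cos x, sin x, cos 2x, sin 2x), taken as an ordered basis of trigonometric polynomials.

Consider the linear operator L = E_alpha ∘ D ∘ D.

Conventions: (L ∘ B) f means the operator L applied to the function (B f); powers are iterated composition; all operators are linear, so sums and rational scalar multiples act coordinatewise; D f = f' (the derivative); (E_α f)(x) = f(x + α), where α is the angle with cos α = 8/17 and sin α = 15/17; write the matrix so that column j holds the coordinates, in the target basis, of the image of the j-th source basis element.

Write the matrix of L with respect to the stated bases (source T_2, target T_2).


the matrix is [[0, 0, 0, 0, 0]; [0, -8/17, -15/17, 0, 0]; [0, 15/17, -8/17, 0, 0]; [0, 0, 0, 644/289, -960/289]; [0, 0, 0, 960/289, 644/289]] (rows listed top to bottom)

image of 1: 0
image of cos x: -(8/17)cos x + (15/17)sin x
image of sin x: -(15/17)cos x - (8/17)sin x
image of cos 2x: (644/289)cos 2x + (960/289)sin 2x
image of sin 2x: -(960/289)cos 2x + (644/289)sin 2x
each image's coordinates form column j of the matrix


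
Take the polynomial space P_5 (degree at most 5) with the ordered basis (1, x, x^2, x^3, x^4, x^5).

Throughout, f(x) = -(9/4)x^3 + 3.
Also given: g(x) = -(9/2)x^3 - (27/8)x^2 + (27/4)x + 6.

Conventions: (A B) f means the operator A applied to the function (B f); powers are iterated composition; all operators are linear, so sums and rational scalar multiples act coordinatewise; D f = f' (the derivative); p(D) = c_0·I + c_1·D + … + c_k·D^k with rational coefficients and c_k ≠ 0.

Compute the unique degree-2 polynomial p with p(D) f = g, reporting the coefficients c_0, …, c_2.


c_0 = 2, c_1 = 1/2, c_2 = -1/2

D^0 f = -(9/4)x^3 + 3
D^1 f = -(27/4)x^2
D^2 f = -(27/2)x
matching coefficients of g against c_0 f + c_1 Df + … from the top degree down determines the c_i
solution: c_0 = 2, c_1 = 1/2, c_2 = -1/2


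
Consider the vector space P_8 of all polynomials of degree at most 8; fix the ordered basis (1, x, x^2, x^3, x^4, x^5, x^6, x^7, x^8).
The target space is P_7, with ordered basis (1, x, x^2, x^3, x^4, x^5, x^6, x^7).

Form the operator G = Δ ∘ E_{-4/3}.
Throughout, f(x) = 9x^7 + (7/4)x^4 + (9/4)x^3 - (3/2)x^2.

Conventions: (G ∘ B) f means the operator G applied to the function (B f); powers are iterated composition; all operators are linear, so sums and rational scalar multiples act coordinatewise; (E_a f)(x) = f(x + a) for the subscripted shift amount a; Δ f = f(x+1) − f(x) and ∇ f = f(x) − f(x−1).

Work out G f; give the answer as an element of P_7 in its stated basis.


E_{-4/3} f = 9x^7 - 84x^6 + 336x^5 - (8939/12)x^4 + (35585/36)x^3 - (14189/18)x^2 + (28624/81)x - 16984/243
Δ E_{-4/3} f = 63x^6 - 315x^5 + 735x^4 - (2954/3)x^3 + (9419/12)x^2 - (12665/36)x + 11285/162

the image equals g(x) = 63x^6 - 315x^5 + 735x^4 - (2954/3)x^3 + (9419/12)x^2 - (12665/36)x + 11285/162


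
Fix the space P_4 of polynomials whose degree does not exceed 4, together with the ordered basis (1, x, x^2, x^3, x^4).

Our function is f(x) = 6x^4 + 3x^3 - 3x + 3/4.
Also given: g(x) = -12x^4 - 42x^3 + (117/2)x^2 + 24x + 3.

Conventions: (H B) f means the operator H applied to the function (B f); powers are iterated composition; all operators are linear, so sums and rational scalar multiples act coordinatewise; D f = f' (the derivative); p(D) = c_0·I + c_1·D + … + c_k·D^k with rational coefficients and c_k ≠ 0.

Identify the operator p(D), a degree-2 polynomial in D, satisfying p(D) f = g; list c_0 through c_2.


p(D) = -2·I − (3/2)·D + D^2, i.e. c_0 = -2, c_1 = -3/2, c_2 = 1

D^0 f = 6x^4 + 3x^3 - 3x + 3/4
D^1 f = 24x^3 + 9x^2 - 3
D^2 f = 72x^2 + 18x
matching coefficients of g against c_0 f + c_1 Df + … from the top degree down determines the c_i
solution: c_0 = -2, c_1 = -3/2, c_2 = 1


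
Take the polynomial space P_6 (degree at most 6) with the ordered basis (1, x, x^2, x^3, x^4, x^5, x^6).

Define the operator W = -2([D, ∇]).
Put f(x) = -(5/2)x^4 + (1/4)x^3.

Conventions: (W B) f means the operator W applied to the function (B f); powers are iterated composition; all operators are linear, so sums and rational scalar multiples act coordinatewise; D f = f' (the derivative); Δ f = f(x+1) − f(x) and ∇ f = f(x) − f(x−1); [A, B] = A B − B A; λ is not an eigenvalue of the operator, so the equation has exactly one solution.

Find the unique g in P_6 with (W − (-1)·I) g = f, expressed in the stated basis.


write g with unknown coordinates in the stated basis and equate coefficients in (W − (-1)·I) g = f
solving from the highest basis element down gives g = -(5/2)x^4 + (1/4)x^3
check: W g = 0
so W g − (-1)·g = -(5/2)x^4 + (1/4)x^3 = f ✓

the image equals g(x) = -(5/2)x^4 + (1/4)x^3


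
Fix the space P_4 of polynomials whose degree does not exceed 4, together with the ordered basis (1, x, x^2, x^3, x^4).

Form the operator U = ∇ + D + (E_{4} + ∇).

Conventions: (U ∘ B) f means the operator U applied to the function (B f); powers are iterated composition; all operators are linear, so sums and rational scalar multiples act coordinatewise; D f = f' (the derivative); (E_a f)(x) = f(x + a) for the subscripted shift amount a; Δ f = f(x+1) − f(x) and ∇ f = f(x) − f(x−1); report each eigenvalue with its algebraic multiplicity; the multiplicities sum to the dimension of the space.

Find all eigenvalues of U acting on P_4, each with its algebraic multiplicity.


image of 1: 1
image of x: x + 7
image of x^2: x^2 + 14x + 14
image of x^3: x^3 + 21x^2 + 42x + 66
image of x^4: x^4 + 28x^3 + 84x^2 + 264x + 254
the matrix is upper triangular; its diagonal is (1, 1, 1, 1, 1)
for a triangular matrix the eigenvalues are the diagonal entries, with algebraic multiplicity their repetition count

λ = 1 (multiplicity 5)


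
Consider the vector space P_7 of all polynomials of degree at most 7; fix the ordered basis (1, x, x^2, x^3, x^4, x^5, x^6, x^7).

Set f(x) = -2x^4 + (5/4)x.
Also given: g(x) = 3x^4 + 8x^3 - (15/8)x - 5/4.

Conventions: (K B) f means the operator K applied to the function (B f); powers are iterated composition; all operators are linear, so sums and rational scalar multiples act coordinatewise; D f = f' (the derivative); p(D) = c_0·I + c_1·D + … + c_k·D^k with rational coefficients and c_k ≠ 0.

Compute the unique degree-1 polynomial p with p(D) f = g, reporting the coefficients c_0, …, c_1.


D^0 f = -2x^4 + (5/4)x
D^1 f = -8x^3 + 5/4
matching coefficients of g against c_0 f + c_1 Df + … from the top degree down determines the c_i
solution: c_0 = -3/2, c_1 = -1

p(D) = -(3/2)·I − D, i.e. c_0 = -3/2, c_1 = -1


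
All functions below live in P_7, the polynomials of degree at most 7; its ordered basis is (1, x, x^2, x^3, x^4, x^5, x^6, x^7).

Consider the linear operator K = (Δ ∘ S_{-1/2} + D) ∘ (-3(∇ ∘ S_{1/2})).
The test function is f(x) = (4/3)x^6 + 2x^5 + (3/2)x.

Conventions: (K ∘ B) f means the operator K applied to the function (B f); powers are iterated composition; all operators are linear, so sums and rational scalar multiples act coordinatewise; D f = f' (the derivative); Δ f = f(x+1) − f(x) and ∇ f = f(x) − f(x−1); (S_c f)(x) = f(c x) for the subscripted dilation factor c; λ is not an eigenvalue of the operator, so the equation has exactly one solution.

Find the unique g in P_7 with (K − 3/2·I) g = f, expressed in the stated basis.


the result is g(x) = -(8/9)x^6 - (4/3)x^5 + (155/192)x^4 - (5/96)x^3 - (1885/1024)x^2 + (5783/3072)x + 16945/18432

write g with unknown coordinates in the stated basis and equate coefficients in (K − 3/2·I) g = f
solving from the highest basis element down gives g = -(8/9)x^6 - (4/3)x^5 + (155/192)x^4 - (5/96)x^3 - (1885/1024)x^2 + (5783/3072)x + 16945/18432
check: K g = (155/128)x^4 - (5/64)x^3 - (5655/2048)x^2 + (8855/2048)x + 16945/12288
so K g − 3/2·g = (4/3)x^6 + 2x^5 + (3/2)x = f ✓
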